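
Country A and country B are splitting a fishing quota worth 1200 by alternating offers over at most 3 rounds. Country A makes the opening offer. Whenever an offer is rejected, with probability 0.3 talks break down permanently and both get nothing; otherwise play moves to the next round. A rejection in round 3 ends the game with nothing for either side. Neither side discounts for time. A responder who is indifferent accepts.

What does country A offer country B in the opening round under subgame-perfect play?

Round 3 (country A proposes): rejection yields 0 for country B; country A offers 0 and keeps 1200.
Round 2 (country B proposes): rejecting gives country A an expected 0.7 × 1200 = 840; country B offers that and keeps 360.
Round 1 (country A proposes): rejecting gives country B an expected 0.7 × 360 = 252; country A offers that and keeps 948.

252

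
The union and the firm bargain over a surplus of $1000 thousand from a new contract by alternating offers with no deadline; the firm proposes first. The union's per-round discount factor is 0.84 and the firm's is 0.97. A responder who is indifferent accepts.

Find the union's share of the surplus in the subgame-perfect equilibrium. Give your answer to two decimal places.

In a stationary SPE each proposer offers the other exactly their discounted continuation value.
If the firm keeps x when proposing and the union keeps y when proposing, then x = 1000 − 0.84y and y = 1000 − 0.97x.
Solving: x = 1000(1 − 0.84) / (1 − 0.97·0.84) = 160 / 0.1852 ≈ 863.9309.
The union gets 1000 − 863.9309 ≈ 136.0691.

136.07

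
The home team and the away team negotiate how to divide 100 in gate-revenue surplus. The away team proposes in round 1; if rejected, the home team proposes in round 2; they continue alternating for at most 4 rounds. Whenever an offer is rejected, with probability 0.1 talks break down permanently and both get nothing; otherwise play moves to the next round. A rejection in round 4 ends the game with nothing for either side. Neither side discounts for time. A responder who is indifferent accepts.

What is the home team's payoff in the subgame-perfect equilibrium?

Round 4 (the home team proposes): the away team will accept anything ≥ 0, so the home team offers 0 and keeps 100.
Round 3 (the away team proposes): rejecting gives the home team an expected 0.9 × 100 = 90. The away team offers 90 and keeps 100 − 90 = 10.
Round 2 (the home team proposes): rejecting gives the away team an expected 0.9 × 10 = 9; the home team offers that and keeps 91.
Round 1 (the away team proposes): rejecting gives the home team an expected 0.9 × 91 = 81.9, so the away team offers 81.9, keeping 18.1.

81.9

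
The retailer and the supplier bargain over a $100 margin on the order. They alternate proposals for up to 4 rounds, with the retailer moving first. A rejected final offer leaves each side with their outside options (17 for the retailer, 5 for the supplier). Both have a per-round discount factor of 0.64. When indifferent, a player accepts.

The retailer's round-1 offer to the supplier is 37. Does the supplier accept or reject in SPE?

Round 4 (the supplier proposes): the retailer gets 17 if talks fail, so the supplier offers 17 and keeps 83.
Round 3 (the retailer proposes): the supplier can get 83 next round, worth 0.64 × 83 = 53.12 now. The retailer offers 53.12 and keeps 100 − 53.12 = 46.88.
Round 2 (the supplier proposes): the retailer can get 46.88 next round, worth 0.64 × 46.88 = 30.0032 now. The supplier offers 30.0032 and keeps 100 − 30.0032 = 69.9968.
So by rejecting in round 1, the supplier gets 69.9968 next round, worth 0.64 × 69.9968 = 44.797952 now.
Offer 37 < 44.797952, so the supplier rejects.

Reject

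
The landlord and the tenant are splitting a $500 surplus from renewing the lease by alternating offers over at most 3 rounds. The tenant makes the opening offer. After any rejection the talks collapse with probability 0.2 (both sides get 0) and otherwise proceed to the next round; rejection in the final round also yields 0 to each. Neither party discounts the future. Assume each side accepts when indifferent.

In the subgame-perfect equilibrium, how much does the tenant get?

420

Round 3 (the tenant proposes): the landlord will accept anything ≥ 0, so the tenant offers 0 and keeps 500.
Round 2 (the landlord proposes): rejecting gives the tenant an expected 0.8 × 500 = 400, so the landlord offers 400, keeping 100.
Round 1 (the tenant proposes): rejecting gives the landlord an expected 0.8 × 100 = 80. The tenant offers 80 and keeps 500 − 80 = 420.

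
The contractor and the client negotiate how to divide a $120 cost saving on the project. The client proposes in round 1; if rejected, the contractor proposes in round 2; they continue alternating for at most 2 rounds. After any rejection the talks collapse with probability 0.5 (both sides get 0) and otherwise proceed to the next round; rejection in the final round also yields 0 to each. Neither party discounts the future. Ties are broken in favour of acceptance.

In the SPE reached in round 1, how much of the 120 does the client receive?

60

By backward induction:
Round 2 (the contractor proposes): rejection yields 0 for the client; the contractor offers 0 and keeps 120.
Round 1 (the client proposes): rejecting gives the contractor an expected 0.5 × 120 = 60, so the client offers 60, keeping 60.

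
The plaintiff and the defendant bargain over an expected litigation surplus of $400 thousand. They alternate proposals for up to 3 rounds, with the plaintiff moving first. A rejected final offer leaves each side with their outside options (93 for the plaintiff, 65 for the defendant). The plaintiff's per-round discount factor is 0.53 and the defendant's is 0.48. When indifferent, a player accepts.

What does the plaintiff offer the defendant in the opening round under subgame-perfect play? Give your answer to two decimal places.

Round 3 (the plaintiff proposes): the defendant gets 65 if talks fail, so the plaintiff offers 65 and keeps 335.
Round 2 (the defendant proposes): the plaintiff can get 335 next round, worth 0.53 × 335 = 177.55 now, so the defendant offers 177.55, keeping 222.45.
Round 1 (the plaintiff proposes): the defendant can get 222.45 next round, worth 0.48 × 222.45 = 106.776 now, so the plaintiff offers 106.776, keeping 293.224.

106.78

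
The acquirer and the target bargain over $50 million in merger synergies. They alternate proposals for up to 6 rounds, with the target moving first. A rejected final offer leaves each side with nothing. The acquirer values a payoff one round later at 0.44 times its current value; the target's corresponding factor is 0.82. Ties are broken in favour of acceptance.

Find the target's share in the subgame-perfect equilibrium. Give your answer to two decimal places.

Round 6 (the acquirer proposes): the target will accept anything ≥ 0, so the acquirer offers 0 and keeps 50.
Round 5 (the target proposes): the acquirer can get 50 next round, worth 0.44 × 50 = 22 now. The target offers 22 and keeps 50 − 22 = 28.
Round 4 (the acquirer proposes): the target can get 28 next round, worth 0.82 × 28 = 22.96 now; the acquirer offers that and keeps 27.04.
Round 3 (the target proposes): the acquirer can get 27.04 next round, worth 0.44 × 27.04 = 11.8976 now; the target offers that and keeps 38.1024.
Round 2 (the acquirer proposes): the target can get 38.1024 next round, worth 0.82 × 38.1024 = 31.243968 now. The acquirer offers 31.243968 and keeps 50 − 31.243968 = 18.756032.
Round 1 (the target proposes): the acquirer can get 18.756032 next round, worth 0.44 × 18.756032 = 8.25265408 now, so the target offers 8.25265408, keeping 41.74734592.

41.75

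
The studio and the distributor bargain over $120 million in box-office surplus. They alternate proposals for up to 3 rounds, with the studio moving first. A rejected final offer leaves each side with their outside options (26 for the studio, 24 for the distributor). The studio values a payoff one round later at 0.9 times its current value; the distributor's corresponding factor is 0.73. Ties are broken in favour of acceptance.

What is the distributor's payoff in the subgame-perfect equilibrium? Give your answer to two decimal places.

Round 3 (the studio proposes): the distributor gets 24 if talks fail, so the studio offers 24 and keeps 96.
Round 2 (the distributor proposes): the studio can get 96 next round, worth 0.9 × 96 = 86.4 now, so the distributor offers 86.4, keeping 33.6.
Round 1 (the studio proposes): the distributor can get 33.6 next round, worth 0.73 × 33.6 = 24.528 now. The studio offers 24.528 and keeps 120 − 24.528 = 95.472.

24.53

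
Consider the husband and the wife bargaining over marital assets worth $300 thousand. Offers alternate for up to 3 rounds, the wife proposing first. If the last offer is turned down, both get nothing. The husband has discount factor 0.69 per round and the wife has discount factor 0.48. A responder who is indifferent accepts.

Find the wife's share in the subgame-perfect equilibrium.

192.36

Work backward from the last round.
Round 3 (the wife proposes): rejection yields 0 for the husband; the wife offers 0 and keeps 300.
Round 2 (the husband proposes): the wife can get 300 next round, worth 0.48 × 300 = 144 now. The husband offers 144 and keeps 300 − 144 = 156.
Round 1 (the wife proposes): the husband can get 156 next round, worth 0.69 × 156 = 107.64 now; the wife offers that and keeps 192.36.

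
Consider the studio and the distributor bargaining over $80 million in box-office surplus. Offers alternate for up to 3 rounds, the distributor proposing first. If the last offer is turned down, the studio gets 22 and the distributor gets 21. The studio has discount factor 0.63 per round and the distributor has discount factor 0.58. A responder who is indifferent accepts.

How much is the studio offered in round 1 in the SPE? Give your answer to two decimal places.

Work backward from the last round.
Round 3 (the distributor proposes): the studio gets 22 if talks fail, so the distributor offers 22 and keeps 58.
Round 2 (the studio proposes): the distributor can get 58 next round, worth 0.58 × 58 = 33.64 now; the studio offers that and keeps 46.36.
Round 1 (the distributor proposes): the studio can get 46.36 next round, worth 0.63 × 46.36 = 29.2068 now. The distributor offers 29.2068 and keeps 80 − 29.2068 = 50.7932.

29.21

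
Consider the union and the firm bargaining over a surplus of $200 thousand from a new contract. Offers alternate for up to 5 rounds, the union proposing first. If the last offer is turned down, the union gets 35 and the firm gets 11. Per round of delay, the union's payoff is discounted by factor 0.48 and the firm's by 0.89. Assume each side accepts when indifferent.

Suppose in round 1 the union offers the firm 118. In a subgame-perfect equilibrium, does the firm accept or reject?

Reject

Round 5 (the union proposes): the firm gets 11 if talks fail, so the union offers 11 and keeps 189.
Round 4 (the firm proposes): the union can get 189 next round, worth 0.48 × 189 = 90.72 now; the firm offers that and keeps 109.28.
Round 3 (the union proposes): the firm can get 109.28 next round, worth 0.89 × 109.28 = 97.2592 now; the union offers that and keeps 102.7408.
Round 2 (the firm proposes): the union can get 102.7408 next round, worth 0.48 × 102.7408 = 49.315584 now. The firm offers 49.315584 and keeps 200 − 49.315584 = 150.684416.
So by rejecting in round 1, the firm gets 150.684416 next round, worth 0.89 × 150.684416 = 134.10913024 now.
Offer 118 < 134.10913024, so the firm rejects.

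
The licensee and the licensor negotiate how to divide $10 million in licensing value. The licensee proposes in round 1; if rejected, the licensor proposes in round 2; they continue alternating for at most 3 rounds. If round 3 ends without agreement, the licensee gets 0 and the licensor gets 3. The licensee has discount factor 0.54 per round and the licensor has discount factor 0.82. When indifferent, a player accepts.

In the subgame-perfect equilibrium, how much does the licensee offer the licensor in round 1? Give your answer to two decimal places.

Round 3 (the licensee proposes): the licensor gets 3 if talks fail, so the licensee offers 3 and keeps 7.
Round 2 (the licensor proposes): the licensee can get 7 next round, worth 0.54 × 7 = 3.78 now. The licensor offers 3.78 and keeps 10 − 3.78 = 6.22.
Round 1 (the licensee proposes): the licensor can get 6.22 next round, worth 0.82 × 6.22 = 5.1004 now. The licensee offers 5.1004 and keeps 10 − 5.1004 = 4.8996.

5.10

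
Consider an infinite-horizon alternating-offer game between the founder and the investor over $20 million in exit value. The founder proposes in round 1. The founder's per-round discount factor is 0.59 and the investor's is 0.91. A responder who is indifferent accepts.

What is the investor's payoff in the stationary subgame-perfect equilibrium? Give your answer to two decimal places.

Let x be the founder's share when the founder proposes and y be the investor's share when the investor proposes.
The investor accepts iff offered ≥ 0.91·y, so x = 20 − 0.91y. Symmetrically y = 20 − 0.59x.
Substituting: x = 20 − 0.91(20 − 0.59x), giving x(1 − 0.59·0.91) = 20(1 − 0.91).
So x = 20 × 0.09 / 0.4631 ≈ 3.8868, and the investor receives 20 − x ≈ 16.1132.

16.11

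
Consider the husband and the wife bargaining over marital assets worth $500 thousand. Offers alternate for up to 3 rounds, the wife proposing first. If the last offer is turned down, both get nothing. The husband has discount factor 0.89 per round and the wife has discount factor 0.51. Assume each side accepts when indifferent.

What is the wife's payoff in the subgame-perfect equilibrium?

Round 3 (the wife proposes): the husband will accept anything ≥ 0, so the wife offers 0 and keeps 500.
Round 2 (the husband proposes): the wife can get 500 next round, worth 0.51 × 500 = 255 now, so the husband offers 255, keeping 245.
Round 1 (the wife proposes): the husband can get 245 next round, worth 0.89 × 245 = 218.05 now; the wife offers that and keeps 281.95.

281.95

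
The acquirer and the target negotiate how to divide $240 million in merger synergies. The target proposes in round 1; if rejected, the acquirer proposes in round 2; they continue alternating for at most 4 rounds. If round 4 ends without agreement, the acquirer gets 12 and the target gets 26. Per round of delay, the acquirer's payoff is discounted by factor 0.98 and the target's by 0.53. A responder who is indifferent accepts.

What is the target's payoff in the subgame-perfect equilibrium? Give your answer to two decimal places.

20.53

Solve by backward induction from round 4.
Round 4 (the acquirer proposes): the target gets 26 if talks fail, so the acquirer offers 26 and keeps 214.
Round 3 (the target proposes): the acquirer can get 214 next round, worth 0.98 × 214 = 209.72 now. The target offers 209.72 and keeps 240 − 209.72 = 30.28.
Round 2 (the acquirer proposes): the target can get 30.28 next round, worth 0.53 × 30.28 = 16.0484 now, so the acquirer offers 16.0484, keeping 223.9516.
Round 1 (the target proposes): the acquirer can get 223.9516 next round, worth 0.98 × 223.9516 = 219.472568 now, so the target offers 219.472568, keeping 20.527432.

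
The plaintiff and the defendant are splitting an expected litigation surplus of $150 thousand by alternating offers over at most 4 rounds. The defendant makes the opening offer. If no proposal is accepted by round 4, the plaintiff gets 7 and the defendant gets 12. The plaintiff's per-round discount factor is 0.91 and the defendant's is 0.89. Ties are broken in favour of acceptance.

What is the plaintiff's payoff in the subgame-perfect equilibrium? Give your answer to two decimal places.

Work backward from the last round.
Round 4 (the plaintiff proposes): the defendant gets 12 if talks fail, so the plaintiff offers 12 and keeps 138.
Round 3 (the defendant proposes): the plaintiff can get 138 next round, worth 0.91 × 138 = 125.58 now. The defendant offers 125.58 and keeps 150 − 125.58 = 24.42.
Round 2 (the plaintiff proposes): the defendant can get 24.42 next round, worth 0.89 × 24.42 = 21.7338 now. The plaintiff offers 21.7338 and keeps 150 − 21.7338 = 128.2662.
Round 1 (the defendant proposes): the plaintiff can get 128.2662 next round, worth 0.91 × 128.2662 = 116.722242 now; the defendant offers that and keeps 33.277758.

116.72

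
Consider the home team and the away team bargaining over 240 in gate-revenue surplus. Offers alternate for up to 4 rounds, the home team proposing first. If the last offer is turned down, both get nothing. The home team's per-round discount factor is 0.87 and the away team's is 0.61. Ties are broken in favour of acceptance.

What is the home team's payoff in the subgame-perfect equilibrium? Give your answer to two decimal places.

Round 4 (the away team proposes): the home team will accept anything ≥ 0, so the away team offers 0 and keeps 240.
Round 3 (the home team proposes): the away team can get 240 next round, worth 0.61 × 240 = 146.4 now; the home team offers that and keeps 93.6.
Round 2 (the away team proposes): the home team can get 93.6 next round, worth 0.87 × 93.6 = 81.432 now; the away team offers that and keeps 158.568.
Round 1 (the home team proposes): the away team can get 158.568 next round, worth 0.61 × 158.568 = 96.72648 now. The home team offers 96.72648 and keeps 240 − 96.72648 = 143.27352.

143.27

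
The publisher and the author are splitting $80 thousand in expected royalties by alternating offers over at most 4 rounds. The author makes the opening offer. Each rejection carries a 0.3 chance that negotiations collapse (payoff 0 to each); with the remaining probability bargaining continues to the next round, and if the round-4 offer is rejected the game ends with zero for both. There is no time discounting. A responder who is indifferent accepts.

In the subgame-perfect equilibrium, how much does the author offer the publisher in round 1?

Round 4 (the publisher proposes): rejection yields 0 for the author; the publisher offers 0 and keeps 80.
Round 3 (the author proposes): rejecting gives the publisher an expected 0.7 × 80 = 56; the author offers that and keeps 24.
Round 2 (the publisher proposes): rejecting gives the author an expected 0.7 × 24 = 16.8. The publisher offers 16.8 and keeps 80 − 16.8 = 63.2.
Round 1 (the author proposes): rejecting gives the publisher an expected 0.7 × 63.2 = 44.24; the author offers that and keeps 35.76.

44.24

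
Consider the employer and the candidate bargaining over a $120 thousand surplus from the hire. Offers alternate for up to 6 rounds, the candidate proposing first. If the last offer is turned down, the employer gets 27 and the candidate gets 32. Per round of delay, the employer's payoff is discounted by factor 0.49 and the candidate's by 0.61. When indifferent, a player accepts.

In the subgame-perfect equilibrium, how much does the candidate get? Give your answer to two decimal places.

Round 6 (the employer proposes): the candidate gets 32 if talks fail, so the employer offers 32 and keeps 88.
Round 5 (the candidate proposes): the employer can get 88 next round, worth 0.49 × 88 = 43.12 now; the candidate offers that and keeps 76.88.
Round 4 (the employer proposes): the candidate can get 76.88 next round, worth 0.61 × 76.88 = 46.8968 now. The employer offers 46.8968 and keeps 120 − 46.8968 = 73.1032.
Round 3 (the candidate proposes): the employer can get 73.1032 next round, worth 0.49 × 73.1032 = 35.820568 now. The candidate offers 35.820568 and keeps 120 − 35.820568 = 84.179432.
Round 2 (the employer proposes): the candidate can get 84.179432 next round, worth 0.61 × 84.179432 = 51.34945352 now; the employer offers that and keeps 68.65054648.
Round 1 (the candidate proposes): the employer can get 68.65054648 next round, worth 0.49 × 68.65054648 = 33.6387677752 now; the candidate offers that and keeps 86.3612322248.

86.36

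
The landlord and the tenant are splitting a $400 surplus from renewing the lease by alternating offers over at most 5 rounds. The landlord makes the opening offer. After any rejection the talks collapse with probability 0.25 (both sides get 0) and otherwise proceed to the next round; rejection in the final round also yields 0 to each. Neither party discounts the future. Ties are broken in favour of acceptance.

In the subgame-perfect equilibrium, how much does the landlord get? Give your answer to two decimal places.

282.81

Round 5 (the landlord proposes): the tenant will accept anything ≥ 0, so the landlord offers 0 and keeps 400.
Round 4 (the tenant proposes): rejecting gives the landlord an expected 0.75 × 400 = 300, so the tenant offers 300, keeping 100.
Round 3 (the landlord proposes): rejecting gives the tenant an expected 0.75 × 100 = 75, so the landlord offers 75, keeping 325.
Round 2 (the tenant proposes): rejecting gives the landlord an expected 0.75 × 325 = 243.75, so the tenant offers 243.75, keeping 156.25.
Round 1 (the landlord proposes): rejecting gives the tenant an expected 0.75 × 156.25 = 117.1875. The landlord offers 117.1875 and keeps 400 − 117.1875 = 282.8125.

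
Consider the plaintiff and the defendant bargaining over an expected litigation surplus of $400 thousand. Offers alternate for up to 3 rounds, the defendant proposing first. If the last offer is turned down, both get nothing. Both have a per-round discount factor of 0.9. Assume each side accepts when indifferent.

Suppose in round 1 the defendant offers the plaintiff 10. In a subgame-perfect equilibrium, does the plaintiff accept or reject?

Round 3 (the defendant proposes): the plaintiff will accept anything ≥ 0, so the defendant offers 0 and keeps 400.
Round 2 (the plaintiff proposes): the defendant can get 400 next round, worth 0.9 × 400 = 360 now, so the plaintiff offers 360, keeping 40.
So by rejecting in round 1, the plaintiff gets 40 next round, worth 0.9 × 40 = 36 now.
Offer 10 < 36, so the plaintiff rejects.

Reject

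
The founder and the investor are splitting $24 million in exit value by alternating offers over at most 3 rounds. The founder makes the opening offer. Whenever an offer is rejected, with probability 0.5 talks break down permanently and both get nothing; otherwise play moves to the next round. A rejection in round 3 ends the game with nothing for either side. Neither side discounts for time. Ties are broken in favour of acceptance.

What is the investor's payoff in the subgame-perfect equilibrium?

6

Round 3 (the founder proposes): the investor will accept anything ≥ 0, so the founder offers 0 and keeps 24.
Round 2 (the investor proposes): rejecting gives the founder an expected 0.5 × 24 = 12, so the investor offers 12, keeping 12.
Round 1 (the founder proposes): rejecting gives the investor an expected 0.5 × 12 = 6. The founder offers 6 and keeps 24 − 6 = 18.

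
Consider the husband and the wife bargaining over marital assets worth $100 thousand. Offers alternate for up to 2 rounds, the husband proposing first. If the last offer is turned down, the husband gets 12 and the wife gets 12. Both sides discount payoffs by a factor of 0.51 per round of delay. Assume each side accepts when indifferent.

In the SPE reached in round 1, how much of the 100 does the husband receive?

Round 2 (the wife proposes): the husband gets 12 if talks fail, so the wife offers 12 and keeps 88.
Round 1 (the husband proposes): the wife can get 88 next round, worth 0.51 × 88 = 44.88 now; the husband offers that and keeps 55.12.

55.12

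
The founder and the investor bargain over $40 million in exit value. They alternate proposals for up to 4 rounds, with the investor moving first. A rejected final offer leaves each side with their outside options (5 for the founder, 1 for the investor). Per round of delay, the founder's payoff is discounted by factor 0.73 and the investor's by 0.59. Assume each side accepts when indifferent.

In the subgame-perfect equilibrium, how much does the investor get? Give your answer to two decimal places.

Round 4 (the founder proposes): the investor gets 1 if talks fail, so the founder offers 1 and keeps 39.
Round 3 (the investor proposes): the founder can get 39 next round, worth 0.73 × 39 = 28.47 now, so the investor offers 28.47, keeping 11.53.
Round 2 (the founder proposes): the investor can get 11.53 next round, worth 0.59 × 11.53 = 6.8027 now, so the founder offers 6.8027, keeping 33.1973.
Round 1 (the investor proposes): the founder can get 33.1973 next round, worth 0.73 × 33.1973 = 24.234029 now; the investor offers that and keeps 15.765971.

15.77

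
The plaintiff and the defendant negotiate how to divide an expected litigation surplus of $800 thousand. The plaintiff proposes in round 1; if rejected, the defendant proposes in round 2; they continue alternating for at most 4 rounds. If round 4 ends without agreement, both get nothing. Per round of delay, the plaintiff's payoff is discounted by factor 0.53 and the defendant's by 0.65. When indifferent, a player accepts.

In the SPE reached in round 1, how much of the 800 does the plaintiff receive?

376.46

Solve by backward induction from round 4.
Round 4 (the defendant proposes): the plaintiff will accept anything ≥ 0, so the defendant offers 0 and keeps 800.
Round 3 (the plaintiff proposes): the defendant can get 800 next round, worth 0.65 × 800 = 520 now, so the plaintiff offers 520, keeping 280.
Round 2 (the defendant proposes): the plaintiff can get 280 next round, worth 0.53 × 280 = 148.4 now; the defendant offers that and keeps 651.6.
Round 1 (the plaintiff proposes): the defendant can get 651.6 next round, worth 0.65 × 651.6 = 423.54 now. The plaintiff offers 423.54 and keeps 800 − 423.54 = 376.46.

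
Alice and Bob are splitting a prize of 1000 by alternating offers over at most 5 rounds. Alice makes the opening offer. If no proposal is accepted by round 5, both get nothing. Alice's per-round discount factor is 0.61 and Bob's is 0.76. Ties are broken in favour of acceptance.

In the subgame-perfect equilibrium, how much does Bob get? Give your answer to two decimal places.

433.81

Round 5 (Alice proposes): rejection yields 0 for Bob; Alice offers 0 and keeps 1000.
Round 4 (Bob proposes): Alice can get 1000 next round, worth 0.61 × 1000 = 610 now; Bob offers that and keeps 390.
Round 3 (Alice proposes): Bob can get 390 next round, worth 0.76 × 390 = 296.4 now. Alice offers 296.4 and keeps 1000 − 296.4 = 703.6.
Round 2 (Bob proposes): Alice can get 703.6 next round, worth 0.61 × 703.6 = 429.196 now. Bob offers 429.196 and keeps 1000 − 429.196 = 570.804.
Round 1 (Alice proposes): Bob can get 570.804 next round, worth 0.76 × 570.804 = 433.81104 now, so Alice offers 433.81104, keeping 566.18896.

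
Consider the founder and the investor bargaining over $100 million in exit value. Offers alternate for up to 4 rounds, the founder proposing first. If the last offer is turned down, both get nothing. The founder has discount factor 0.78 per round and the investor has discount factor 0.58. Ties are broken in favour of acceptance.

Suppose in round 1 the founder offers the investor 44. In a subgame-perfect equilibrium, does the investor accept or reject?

Work out the investor's continuation value if the offer is rejected.
Round 4 (the investor proposes): rejection yields 0 for the founder; the investor offers 0 and keeps 100.
Round 3 (the founder proposes): the investor can get 100 next round, worth 0.58 × 100 = 58 now, so the founder offers 58, keeping 42.
Round 2 (the investor proposes): the founder can get 42 next round, worth 0.78 × 42 = 32.76 now. The investor offers 32.76 and keeps 100 − 32.76 = 67.24.
So by rejecting in round 1, the investor gets 67.24 next round, worth 0.58 × 67.24 = 38.9992 now.
Offer 44 ≥ 38.9992, so the investor accepts.

Accept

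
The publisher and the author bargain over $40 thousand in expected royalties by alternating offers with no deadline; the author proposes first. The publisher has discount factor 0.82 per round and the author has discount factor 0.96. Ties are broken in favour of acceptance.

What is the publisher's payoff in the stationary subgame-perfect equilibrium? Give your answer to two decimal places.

In a stationary SPE each proposer offers the other exactly their discounted continuation value.
If the author keeps x when proposing and the publisher keeps y when proposing, then x = 40 − 0.82y and y = 40 − 0.96x.
Solving: x = 40(1 − 0.82) / (1 − 0.96·0.82) = 7.2 / 0.2128 ≈ 33.8346.
The publisher gets 40 − 33.8346 ≈ 6.1654.

6.17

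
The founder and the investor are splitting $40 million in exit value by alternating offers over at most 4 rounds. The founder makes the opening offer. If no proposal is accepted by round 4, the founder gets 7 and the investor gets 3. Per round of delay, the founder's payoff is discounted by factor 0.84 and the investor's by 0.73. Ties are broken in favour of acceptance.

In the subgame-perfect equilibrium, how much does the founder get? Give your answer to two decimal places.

Round 4 (the investor proposes): the founder gets 7 if talks fail, so the investor offers 7 and keeps 33.
Round 3 (the founder proposes): the investor can get 33 next round, worth 0.73 × 33 = 24.09 now, so the founder offers 24.09, keeping 15.91.
Round 2 (the investor proposes): the founder can get 15.91 next round, worth 0.84 × 15.91 = 13.3644 now; the investor offers that and keeps 26.6356.
Round 1 (the founder proposes): the investor can get 26.6356 next round, worth 0.73 × 26.6356 = 19.443988 now; the founder offers that and keeps 20.556012.

20.56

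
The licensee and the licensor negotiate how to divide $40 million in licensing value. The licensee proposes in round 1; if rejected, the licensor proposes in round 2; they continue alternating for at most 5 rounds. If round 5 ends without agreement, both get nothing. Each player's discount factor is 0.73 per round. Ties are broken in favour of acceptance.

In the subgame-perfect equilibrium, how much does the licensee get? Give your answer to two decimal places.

By backward induction:
Round 5 (the licensee proposes): rejection yields 0 for the licensor; the licensee offers 0 and keeps 40.
Round 4 (the licensor proposes): the licensee can get 40 next round, worth 0.73 × 40 = 29.2 now; the licensor offers that and keeps 10.8.
Round 3 (the licensee proposes): the licensor can get 10.8 next round, worth 0.73 × 10.8 = 7.884 now. The licensee offers 7.884 and keeps 40 − 7.884 = 32.116.
Round 2 (the licensor proposes): the licensee can get 32.116 next round, worth 0.73 × 32.116 = 23.44468 now. The licensor offers 23.44468 and keeps 40 − 23.44468 = 16.55532.
Round 1 (the licensee proposes): the licensor can get 16.55532 next round, worth 0.73 × 16.55532 = 12.0853836 now, so the licensee offers 12.0853836, keeping 27.9146164.

27.91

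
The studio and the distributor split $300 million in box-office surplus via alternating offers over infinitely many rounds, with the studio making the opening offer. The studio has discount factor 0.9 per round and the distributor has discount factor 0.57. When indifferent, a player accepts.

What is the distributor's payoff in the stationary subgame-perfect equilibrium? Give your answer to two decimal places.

35.11

In a stationary SPE each proposer offers the other exactly their discounted continuation value.
If the studio keeps x when proposing and the distributor keeps y when proposing, then x = 300 − 0.57y and y = 300 − 0.9x.
Solving: x = 300(1 − 0.57) / (1 − 0.9·0.57) = 129 / 0.487 ≈ 264.8871.
The distributor gets 300 − 264.8871 ≈ 35.1129.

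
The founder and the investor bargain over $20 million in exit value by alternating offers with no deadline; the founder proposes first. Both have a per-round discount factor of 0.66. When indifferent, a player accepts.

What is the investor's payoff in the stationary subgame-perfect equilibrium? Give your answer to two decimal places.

7.95

When the founder proposes, the investor accepts any offer worth at least 0.66 times what the investor would get by proposing next round; and vice versa.
This gives x = 20 − 0.66y and y = 20 − 0.66x, where x and y are each side's share when it proposes.
Hence (1 − 0.66·0.66)x = 20(1 − 0.66), i.e. 0.5644·x = 6.8.
x ≈ 12.0482; the investor's share is 20 − x ≈ 7.9518.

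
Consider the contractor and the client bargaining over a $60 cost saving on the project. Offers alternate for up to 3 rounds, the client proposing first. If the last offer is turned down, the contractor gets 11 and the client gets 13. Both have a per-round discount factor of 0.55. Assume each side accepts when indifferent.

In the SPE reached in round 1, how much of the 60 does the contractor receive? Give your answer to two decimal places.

Solve by backward induction from round 3.
Round 3 (the client proposes): the contractor gets 11 if talks fail, so the client offers 11 and keeps 49.
Round 2 (the contractor proposes): the client can get 49 next round, worth 0.55 × 49 = 26.95 now. The contractor offers 26.95 and keeps 60 − 26.95 = 33.05.
Round 1 (the client proposes): the contractor can get 33.05 next round, worth 0.55 × 33.05 = 18.1775 now. The client offers 18.1775 and keeps 60 − 18.1775 = 41.8225.

18.18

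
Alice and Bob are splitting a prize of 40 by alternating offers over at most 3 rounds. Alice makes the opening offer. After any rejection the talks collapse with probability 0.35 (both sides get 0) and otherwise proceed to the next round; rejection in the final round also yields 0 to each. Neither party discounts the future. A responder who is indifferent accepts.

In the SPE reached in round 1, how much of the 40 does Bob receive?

9.1

By backward induction:
Round 3 (Alice proposes): Bob will accept anything ≥ 0, so Alice offers 0 and keeps 40.
Round 2 (Bob proposes): rejecting gives Alice an expected 0.65 × 40 = 26. Bob offers 26 and keeps 40 − 26 = 14.
Round 1 (Alice proposes): rejecting gives Bob an expected 0.65 × 14 = 9.1; Alice offers that and keeps 30.9.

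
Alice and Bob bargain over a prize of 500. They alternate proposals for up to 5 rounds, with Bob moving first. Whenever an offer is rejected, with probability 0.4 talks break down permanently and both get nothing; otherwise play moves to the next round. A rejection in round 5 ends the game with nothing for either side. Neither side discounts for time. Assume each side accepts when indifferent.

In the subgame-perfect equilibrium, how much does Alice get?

163.2

Round 5 (Bob proposes): rejection yields 0 for Alice; Bob offers 0 and keeps 500.
Round 4 (Alice proposes): rejecting gives Bob an expected 0.6 × 500 = 300, so Alice offers 300, keeping 200.
Round 3 (Bob proposes): rejecting gives Alice an expected 0.6 × 200 = 120. Bob offers 120 and keeps 500 − 120 = 380.
Round 2 (Alice proposes): rejecting gives Bob an expected 0.6 × 380 = 228, so Alice offers 228, keeping 272.
Round 1 (Bob proposes): rejecting gives Alice an expected 0.6 × 272 = 163.2. Bob offers 163.2 and keeps 500 − 163.2 = 336.8.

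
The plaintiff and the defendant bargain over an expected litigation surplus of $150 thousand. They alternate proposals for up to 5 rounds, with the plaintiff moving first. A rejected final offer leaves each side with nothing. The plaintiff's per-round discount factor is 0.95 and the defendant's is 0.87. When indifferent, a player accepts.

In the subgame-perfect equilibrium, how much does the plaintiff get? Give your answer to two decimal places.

138.08

Round 5 (the plaintiff proposes): the defendant will accept anything ≥ 0, so the plaintiff offers 0 and keeps 150.
Round 4 (the defendant proposes): the plaintiff can get 150 next round, worth 0.95 × 150 = 142.5 now. The defendant offers 142.5 and keeps 150 − 142.5 = 7.5.
Round 3 (the plaintiff proposes): the defendant can get 7.5 next round, worth 0.87 × 7.5 = 6.525 now. The plaintiff offers 6.525 and keeps 150 − 6.525 = 143.475.
Round 2 (the defendant proposes): the plaintiff can get 143.475 next round, worth 0.95 × 143.475 = 136.30125 now; the defendant offers that and keeps 13.69875.
Round 1 (the plaintiff proposes): the defendant can get 13.69875 next round, worth 0.87 × 13.69875 = 11.9179125 now, so the plaintiff offers 11.9179125, keeping 138.0820875.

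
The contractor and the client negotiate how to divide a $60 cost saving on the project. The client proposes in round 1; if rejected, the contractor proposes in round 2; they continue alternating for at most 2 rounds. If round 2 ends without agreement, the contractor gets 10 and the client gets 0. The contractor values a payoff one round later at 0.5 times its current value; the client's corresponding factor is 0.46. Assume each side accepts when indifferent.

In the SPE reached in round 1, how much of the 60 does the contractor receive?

Round 2 (the contractor proposes): rejection yields 0 for the client; the contractor offers 0 and keeps 60.
Round 1 (the client proposes): the contractor can get 60 next round, worth 0.5 × 60 = 30 now. The client offers 30 and keeps 60 − 30 = 30.

30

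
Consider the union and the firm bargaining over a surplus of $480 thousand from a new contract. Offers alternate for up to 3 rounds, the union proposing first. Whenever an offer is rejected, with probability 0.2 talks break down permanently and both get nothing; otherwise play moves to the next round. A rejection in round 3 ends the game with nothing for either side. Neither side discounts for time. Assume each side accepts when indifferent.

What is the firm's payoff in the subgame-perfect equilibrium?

76.8

Round 3 (the union proposes): rejection yields 0 for the firm; the union offers 0 and keeps 480.
Round 2 (the firm proposes): rejecting gives the union an expected 0.8 × 480 = 384, so the firm offers 384, keeping 96.
Round 1 (the union proposes): rejecting gives the firm an expected 0.8 × 96 = 76.8; the union offers that and keeps 403.2.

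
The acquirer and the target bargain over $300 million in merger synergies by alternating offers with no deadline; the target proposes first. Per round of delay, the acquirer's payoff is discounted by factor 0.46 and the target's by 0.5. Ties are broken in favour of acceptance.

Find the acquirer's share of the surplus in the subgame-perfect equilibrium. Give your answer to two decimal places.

89.61

When the target proposes, the acquirer accepts any offer worth at least 0.46 times what the acquirer would get by proposing next round; and vice versa.
This gives x = 300 − 0.46y and y = 300 − 0.5x, where x and y are each side's share when it proposes.
Hence (1 − 0.46·0.5)x = 300(1 − 0.46), i.e. 0.77·x = 162.
x ≈ 210.3896; the acquirer's share is 300 − x ≈ 89.6104.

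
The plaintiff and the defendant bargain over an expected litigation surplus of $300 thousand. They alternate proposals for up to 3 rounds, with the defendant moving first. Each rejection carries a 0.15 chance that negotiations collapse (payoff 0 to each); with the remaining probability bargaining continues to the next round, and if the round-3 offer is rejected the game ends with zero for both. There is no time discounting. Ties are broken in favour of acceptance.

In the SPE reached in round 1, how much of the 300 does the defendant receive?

261.75

By backward induction:
Round 3 (the defendant proposes): the plaintiff will accept anything ≥ 0, so the defendant offers 0 and keeps 300.
Round 2 (the plaintiff proposes): rejecting gives the defendant an expected 0.85 × 300 = 255. The plaintiff offers 255 and keeps 300 − 255 = 45.
Round 1 (the defendant proposes): rejecting gives the plaintiff an expected 0.85 × 45 = 38.25. The defendant offers 38.25 and keeps 300 − 38.25 = 261.75.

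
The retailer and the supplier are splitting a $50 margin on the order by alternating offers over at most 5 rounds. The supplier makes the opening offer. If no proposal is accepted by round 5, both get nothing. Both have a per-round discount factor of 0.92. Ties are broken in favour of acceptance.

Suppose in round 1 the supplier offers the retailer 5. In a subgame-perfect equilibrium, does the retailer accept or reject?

Work out the retailer's continuation value if the offer is rejected.
Round 5 (the supplier proposes): the retailer will accept anything ≥ 0, so the supplier offers 0 and keeps 50.
Round 4 (the retailer proposes): the supplier can get 50 next round, worth 0.92 × 50 = 46 now. The retailer offers 46 and keeps 50 − 46 = 4.
Round 3 (the supplier proposes): the retailer can get 4 next round, worth 0.92 × 4 = 3.68 now, so the supplier offers 3.68, keeping 46.32.
Round 2 (the retailer proposes): the supplier can get 46.32 next round, worth 0.92 × 46.32 = 42.6144 now; the retailer offers that and keeps 7.3856.
So by rejecting in round 1, the retailer gets 7.3856 next round, worth 0.92 × 7.3856 = 6.794752 now.
Offer 5 < 6.794752, so the retailer rejects.

Reject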